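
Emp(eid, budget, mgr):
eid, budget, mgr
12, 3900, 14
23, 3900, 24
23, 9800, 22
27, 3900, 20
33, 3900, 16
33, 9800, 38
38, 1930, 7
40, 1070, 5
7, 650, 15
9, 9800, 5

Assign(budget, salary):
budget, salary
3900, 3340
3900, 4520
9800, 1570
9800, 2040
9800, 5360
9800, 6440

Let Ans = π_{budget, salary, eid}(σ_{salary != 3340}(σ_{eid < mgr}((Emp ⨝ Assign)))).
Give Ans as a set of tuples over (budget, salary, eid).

{(3900, 4520, 12), (3900, 4520, 23), (9800, 1570, 33), (9800, 2040, 33), (9800, 5360, 33), (9800, 6440, 33)}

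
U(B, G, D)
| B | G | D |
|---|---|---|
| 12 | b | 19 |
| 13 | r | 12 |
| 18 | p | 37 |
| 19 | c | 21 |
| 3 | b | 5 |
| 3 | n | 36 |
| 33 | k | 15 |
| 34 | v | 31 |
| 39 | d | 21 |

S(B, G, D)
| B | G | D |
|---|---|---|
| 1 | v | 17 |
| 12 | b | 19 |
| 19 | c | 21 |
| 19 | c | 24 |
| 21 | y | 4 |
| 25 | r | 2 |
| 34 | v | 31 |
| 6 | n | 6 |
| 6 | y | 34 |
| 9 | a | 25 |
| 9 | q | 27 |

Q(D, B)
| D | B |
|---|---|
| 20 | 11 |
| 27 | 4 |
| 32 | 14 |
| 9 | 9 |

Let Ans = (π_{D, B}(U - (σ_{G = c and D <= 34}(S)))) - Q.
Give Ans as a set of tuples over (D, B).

Filtering on G = c and D <= 34 leaves {(19, c, 21), (19, c, 24)}.
Taking the difference: {(12, b, 19), (13, r, 12), (18, p, 37), (3, b, 5), (3, n, 36), (33, k, 15), (34, v, 31), (39, d, 21)}
π[D, B]: project onto (D, B) → {(12, 13), (15, 33), (19, 12), (21, 39), (31, 34), (36, 3), (37, 18), (5, 3)}
Taking the difference: {(12, 13), (15, 33), (19, 12), (21, 39), (31, 34), (36, 3), (37, 18), (5, 3)}

{(12, 13), (15, 33), (19, 12), (21, 39), (31, 34), (36, 3), (37, 18), (5, 3)}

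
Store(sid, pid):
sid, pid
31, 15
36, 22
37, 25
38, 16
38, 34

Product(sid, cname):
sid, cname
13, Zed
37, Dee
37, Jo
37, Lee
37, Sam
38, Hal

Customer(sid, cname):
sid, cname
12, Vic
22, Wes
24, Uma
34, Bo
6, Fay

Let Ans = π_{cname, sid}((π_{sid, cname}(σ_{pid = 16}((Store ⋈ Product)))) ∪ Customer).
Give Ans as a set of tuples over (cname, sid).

Joining Store and Product on sid yields {(37, 25, Dee), (37, 25, Jo), (37, 25, Lee), (37, 25, Sam), (38, 16, Hal), (38, 34, Hal)}.
Apply σ_{pid = 16}; surviving tuples: {(38, 16, Hal)}
Projecting to sid, cname: {(38, Hal)}
Union: {(38, Hal)} with {(12, Vic), (22, Wes), (24, Uma), (34, Bo), (6, Fay)} → {(12, Vic), (22, Wes), (24, Uma), (34, Bo), (38, Hal), (6, Fay)}
Projecting to cname, sid: {(Bo, 34), (Fay, 6), (Hal, 38), (Uma, 24), (Vic, 12), (Wes, 22)}

{(Bo, 34), (Fay, 6), (Hal, 38), (Uma, 24), (Vic, 12), (Wes, 22)}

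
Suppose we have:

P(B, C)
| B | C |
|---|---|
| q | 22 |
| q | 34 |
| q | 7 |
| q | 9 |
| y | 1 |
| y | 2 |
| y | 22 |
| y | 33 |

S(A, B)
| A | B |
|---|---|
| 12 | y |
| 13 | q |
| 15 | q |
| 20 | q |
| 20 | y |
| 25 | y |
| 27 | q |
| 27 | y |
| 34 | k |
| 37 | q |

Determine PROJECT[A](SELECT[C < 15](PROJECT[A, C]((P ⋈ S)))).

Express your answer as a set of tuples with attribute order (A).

{12, 13, 15, 20, 25, 27, 37}

Natural join on B: {(q, 22, 13), (q, 22, 15), (q, 22, 20), (q, 22, 27), (q, 22, 37), (q, 34, 13), (q, 34, 15), (q, 34, 20), (q, 34, 27), (q, 34, 37), (q, 7, 13), (q, 7, 15), (q, 7, 20), (q, 7, 27), (q, 7, 37), (q, 9, 13), (q, 9, 15), (q, 9, 20), (q, 9, 27), (q, 9, 37), (y, 1, 12), (y, 1, 20), (y, 1, 25), (y, 1, 27), (y, 2, 12), (y, 2, 20), (y, 2, 25), (y, 2, 27), (y, 22, 12), (y, 22, 20), (y, 22, 25), (y, 22, 27), (y, 33, 12), (y, 33, 20), (y, 33, 25), (y, 33, 27)}
π[A, C]: project onto (A, C) (2 duplicate(s) eliminated) → {(12, 1), (12, 2), (12, 22), (12, 33), (13, 22), (13, 34), (13, 7), (13, 9), (15, 22), (15, 34), (15, 7), (15, 9), (20, 1), (20, 2), (20, 22), (20, 33), (20, 34), (20, 7), (20, 9), (25, 1), (25, 2), (25, 22), (25, 33), (27, 1), (27, 2), (27, 22), (27, 33), (27, 34), (27, 7), (27, 9), (37, 22), (37, 34), (37, 7), (37, 9)}
Selection C < 15: {(12, 1), (12, 2), (13, 7), (13, 9), (15, 7), (15, 9), (20, 1), (20, 2), (20, 7), (20, 9), (25, 1), (25, 2), (27, 1), (27, 2), (27, 7), (27, 9), (37, 7), (37, 9)}
π[A]: project onto (A) (11 duplicate(s) eliminated) → {12, 13, 15, 20, 25, 27, 37}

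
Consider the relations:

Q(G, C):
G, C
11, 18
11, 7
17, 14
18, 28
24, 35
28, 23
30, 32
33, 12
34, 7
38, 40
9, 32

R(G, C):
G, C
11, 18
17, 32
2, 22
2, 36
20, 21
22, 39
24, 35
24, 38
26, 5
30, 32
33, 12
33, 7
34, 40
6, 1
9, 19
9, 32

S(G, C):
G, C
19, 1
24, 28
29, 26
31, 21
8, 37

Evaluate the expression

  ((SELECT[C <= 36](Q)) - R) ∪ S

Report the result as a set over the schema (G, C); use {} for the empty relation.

σ[C <= 36]: keep tuples satisfying C <= 36 → {(11, 18), (11, 7), (17, 14), (18, 28), (24, 35), (28, 23), (30, 32), (33, 12), (34, 7), (9, 32)}
Set difference of the two operands is {(11, 7), (17, 14), (18, 28), (28, 23), (34, 7)}.
Set union of the two operands is {(11, 7), (17, 14), (18, 28), (19, 1), (24, 28), (28, 23), (29, 26), (31, 21), (34, 7), (8, 37)}.

{(11, 7), (17, 14), (18, 28), (19, 1), (24, 28), (28, 23), (29, 26), (31, 21), (34, 7), (8, 37)}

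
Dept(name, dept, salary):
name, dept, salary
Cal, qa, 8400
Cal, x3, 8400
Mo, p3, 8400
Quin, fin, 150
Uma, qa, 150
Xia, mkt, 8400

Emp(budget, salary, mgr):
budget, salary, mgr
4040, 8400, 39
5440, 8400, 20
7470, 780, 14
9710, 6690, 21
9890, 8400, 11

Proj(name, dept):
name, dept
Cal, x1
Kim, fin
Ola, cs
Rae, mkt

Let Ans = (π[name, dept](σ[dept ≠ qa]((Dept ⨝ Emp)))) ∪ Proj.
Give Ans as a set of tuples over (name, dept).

Natural join on salary: {(Cal, qa, 8400, 4040, 39), (Cal, qa, 8400, 5440, 20), (Cal, qa, 8400, 9890, 11), (Cal, x3, 8400, 4040, 39), (Cal, x3, 8400, 5440, 20), (Cal, x3, 8400, 9890, 11), (Mo, p3, 8400, 4040, 39), (Mo, p3, 8400, 5440, 20), (Mo, p3, 8400, 9890, 11), (Xia, mkt, 8400, 4040, 39), (Xia, mkt, 8400, 5440, 20), (Xia, mkt, 8400, 9890, 11)}
Selection dept ≠ qa: {(Cal, x3, 8400, 4040, 39), (Cal, x3, 8400, 5440, 20), (Cal, x3, 8400, 9890, 11), (Mo, p3, 8400, 4040, 39), (Mo, p3, 8400, 5440, 20), (Mo, p3, 8400, 9890, 11), (Xia, mkt, 8400, 4040, 39), (Xia, mkt, 8400, 5440, 20), (Xia, mkt, 8400, 9890, 11)}
π_{name, dept} gives {(Cal, x3), (Mo, p3), (Xia, mkt)} (6 duplicate(s) eliminated).
Set union of the two operands is {(Cal, x1), (Cal, x3), (Kim, fin), (Mo, p3), (Ola, cs), (Rae, mkt), (Xia, mkt)}.

{(Cal, x1), (Cal, x3), (Kim, fin), (Mo, p3), (Ola, cs), (Rae, mkt), (Xia, mkt)}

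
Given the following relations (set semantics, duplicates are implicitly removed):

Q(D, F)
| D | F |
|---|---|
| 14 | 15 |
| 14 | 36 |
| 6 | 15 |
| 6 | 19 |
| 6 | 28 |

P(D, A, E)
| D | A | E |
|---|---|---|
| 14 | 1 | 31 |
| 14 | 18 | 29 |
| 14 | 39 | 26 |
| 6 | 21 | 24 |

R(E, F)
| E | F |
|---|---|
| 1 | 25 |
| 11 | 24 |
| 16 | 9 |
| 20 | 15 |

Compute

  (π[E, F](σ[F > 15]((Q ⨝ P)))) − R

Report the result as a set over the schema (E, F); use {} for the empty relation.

{(24, 19), (24, 28), (26, 36), (29, 36), (31, 36)}

Q ⋈ P (natural join on D): {(14, 15, 1, 31), (14, 15, 18, 29), (14, 15, 39, 26), (14, 36, 1, 31), (14, 36, 18, 29), (14, 36, 39, 26), (6, 15, 21, 24), (6, 19, 21, 24), (6, 28, 21, 24)}
σ[F > 15]: keep tuples satisfying F > 15 → {(14, 36, 1, 31), (14, 36, 18, 29), (14, 36, 39, 26), (6, 19, 21, 24), (6, 28, 21, 24)}
Projecting to E, F: {(24, 19), (24, 28), (26, 36), (29, 36), (31, 36)}
Difference: {(24, 19), (24, 28), (26, 36), (29, 36), (31, 36)} with {(1, 25), (11, 24), (16, 9), (20, 15)} → {(24, 19), (24, 28), (26, 36), (29, 36), (31, 36)}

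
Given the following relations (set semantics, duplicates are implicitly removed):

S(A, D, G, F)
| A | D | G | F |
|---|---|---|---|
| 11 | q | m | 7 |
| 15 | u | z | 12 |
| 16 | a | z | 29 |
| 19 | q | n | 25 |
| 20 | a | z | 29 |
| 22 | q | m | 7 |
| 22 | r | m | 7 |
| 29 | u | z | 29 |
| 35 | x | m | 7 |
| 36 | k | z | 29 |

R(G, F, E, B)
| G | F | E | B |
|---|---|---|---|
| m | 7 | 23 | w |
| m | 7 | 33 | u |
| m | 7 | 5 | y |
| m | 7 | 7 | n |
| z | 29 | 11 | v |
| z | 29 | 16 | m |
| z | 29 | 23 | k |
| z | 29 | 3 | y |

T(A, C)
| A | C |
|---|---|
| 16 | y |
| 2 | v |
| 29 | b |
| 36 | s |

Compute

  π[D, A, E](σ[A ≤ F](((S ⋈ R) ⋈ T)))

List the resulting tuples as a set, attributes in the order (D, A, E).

Joining S and R on G, F yields {(11, q, m, 7, 23, w), (11, q, m, 7, 33, u), (11, q, m, 7, 5, y), (11, q, m, 7, 7, n), (16, a, z, 29, 11, v), (16, a, z, 29, 16, m), (16, a, z, 29, 23, k), (16, a, z, 29, 3, y), (20, a, z, 29, 11, v), (20, a, z, 29, 16, m), (20, a, z, 29, 23, k), (20, a, z, 29, 3, y), (22, q, m, 7, 23, w), (22, q, m, 7, 33, u), (22, q, m, 7, 5, y), (22, q, m, 7, 7, n), (22, r, m, 7, 23, w), (22, r, m, 7, 33, u), (22, r, m, 7, 5, y), (22, r, m, 7, 7, n), (29, u, z, 29, 11, v), (29, u, z, 29, 16, m), (29, u, z, 29, 23, k), (29, u, z, 29, 3, y), (35, x, m, 7, 23, w), (35, x, m, 7, 33, u), (35, x, m, 7, 5, y), (35, x, m, 7, 7, n), (36, k, z, 29, 11, v), (36, k, z, 29, 16, m), (36, k, z, 29, 23, k), (36, k, z, 29, 3, y)}.
Joining (S ⋈ R) and T on A yields {(16, a, z, 29, 11, v, y), (16, a, z, 29, 16, m, y), (16, a, z, 29, 23, k, y), (16, a, z, 29, 3, y, y), (29, u, z, 29, 11, v, b), (29, u, z, 29, 16, m, b), (29, u, z, 29, 23, k, b), (29, u, z, 29, 3, y, b), (36, k, z, 29, 11, v, s), (36, k, z, 29, 16, m, s), (36, k, z, 29, 23, k, s), (36, k, z, 29, 3, y, s)}.
Selection A ≤ F: {(16, a, z, 29, 11, v, y), (16, a, z, 29, 16, m, y), (16, a, z, 29, 23, k, y), (16, a, z, 29, 3, y, y), (29, u, z, 29, 11, v, b), (29, u, z, 29, 16, m, b), (29, u, z, 29, 23, k, b), (29, u, z, 29, 3, y, b)}
π_{D, A, E} gives {(a, 16, 11), (a, 16, 16), (a, 16, 23), (a, 16, 3), (u, 29, 11), (u, 29, 16), (u, 29, 23), (u, 29, 3)}.

{(a, 16, 11), (a, 16, 16), (a, 16, 23), (a, 16, 3), (u, 29, 11), (u, 29, 16), (u, 29, 23), (u, 29, 3)}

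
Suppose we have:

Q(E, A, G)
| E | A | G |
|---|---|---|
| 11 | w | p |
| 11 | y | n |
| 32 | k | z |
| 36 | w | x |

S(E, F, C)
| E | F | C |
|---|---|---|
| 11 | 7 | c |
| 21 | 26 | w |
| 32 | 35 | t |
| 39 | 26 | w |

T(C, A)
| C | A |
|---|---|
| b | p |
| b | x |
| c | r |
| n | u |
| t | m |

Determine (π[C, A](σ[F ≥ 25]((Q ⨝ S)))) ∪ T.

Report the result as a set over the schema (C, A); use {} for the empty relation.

Q ⋈ S (natural join on E): {(11, w, p, 7, c), (11, y, n, 7, c), (32, k, z, 35, t)}
Apply σ_{F ≥ 25}; surviving tuples: {(32, k, z, 35, t)}
π[C, A]: project onto (C, A) → {(t, k)}
Set union of the two operands is {(b, p), (b, x), (c, r), (n, u), (t, k), (t, m)}.

{(b, p), (b, x), (c, r), (n, u), (t, k), (t, m)}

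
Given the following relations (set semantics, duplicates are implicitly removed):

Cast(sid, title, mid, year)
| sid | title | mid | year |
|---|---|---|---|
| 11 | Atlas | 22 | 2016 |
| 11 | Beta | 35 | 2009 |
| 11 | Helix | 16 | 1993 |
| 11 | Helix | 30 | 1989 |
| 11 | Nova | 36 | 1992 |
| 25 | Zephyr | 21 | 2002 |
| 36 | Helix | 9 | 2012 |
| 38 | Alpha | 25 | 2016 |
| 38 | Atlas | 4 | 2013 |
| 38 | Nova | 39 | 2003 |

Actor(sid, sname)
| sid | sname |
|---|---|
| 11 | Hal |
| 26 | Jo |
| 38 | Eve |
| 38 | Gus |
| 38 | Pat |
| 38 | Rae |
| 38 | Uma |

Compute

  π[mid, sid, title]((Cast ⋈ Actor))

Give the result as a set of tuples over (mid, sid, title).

{(16, 11, Helix), (22, 11, Atlas), (25, 38, Alpha), (30, 11, Helix), (35, 11, Beta), (36, 11, Nova), (39, 38, Nova), (4, 38, Atlas)}

Natural join on sid: {(11, Atlas, 22, 2016, Hal), (11, Beta, 35, 2009, Hal), (11, Helix, 16, 1993, Hal), (11, Helix, 30, 1989, Hal), (11, Nova, 36, 1992, Hal), (38, Alpha, 25, 2016, Eve), (38, Alpha, 25, 2016, Gus), (38, Alpha, 25, 2016, Pat), (38, Alpha, 25, 2016, Rae), (38, Alpha, 25, 2016, Uma), (38, Atlas, 4, 2013, Eve), (38, Atlas, 4, 2013, Gus), (38, Atlas, 4, 2013, Pat), (38, Atlas, 4, 2013, Rae), (38, Atlas, 4, 2013, Uma), (38, Nova, 39, 2003, Eve), (38, Nova, 39, 2003, Gus), (38, Nova, 39, 2003, Pat), (38, Nova, 39, 2003, Rae), (38, Nova, 39, 2003, Uma)}
Keep only column(s) mid, sid, title (12 duplicate(s) eliminated): {(16, 11, Helix), (22, 11, Atlas), (25, 38, Alpha), (30, 11, Helix), (35, 11, Beta), (36, 11, Nova), (39, 38, Nova), (4, 38, Atlas)}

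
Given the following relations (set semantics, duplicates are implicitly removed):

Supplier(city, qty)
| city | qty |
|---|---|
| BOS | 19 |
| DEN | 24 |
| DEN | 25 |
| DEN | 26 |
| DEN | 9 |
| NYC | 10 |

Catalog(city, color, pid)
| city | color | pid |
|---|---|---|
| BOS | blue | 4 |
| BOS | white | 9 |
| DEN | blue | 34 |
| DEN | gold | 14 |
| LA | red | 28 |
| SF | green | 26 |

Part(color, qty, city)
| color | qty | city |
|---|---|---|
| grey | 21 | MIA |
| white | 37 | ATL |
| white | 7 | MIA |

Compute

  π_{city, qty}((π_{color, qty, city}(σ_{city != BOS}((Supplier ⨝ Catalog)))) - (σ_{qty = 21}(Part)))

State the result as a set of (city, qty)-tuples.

{(DEN, 24), (DEN, 25), (DEN, 26), (DEN, 9)}

Supplier ⋈ Catalog (natural join on city): {(BOS, 19, blue, 4), (BOS, 19, white, 9), (DEN, 24, blue, 34), (DEN, 24, gold, 14), (DEN, 25, blue, 34), (DEN, 25, gold, 14), (DEN, 26, blue, 34), (DEN, 26, gold, 14), (DEN, 9, blue, 34), (DEN, 9, gold, 14)}
σ[city != BOS]: keep tuples satisfying city != BOS → {(DEN, 24, blue, 34), (DEN, 24, gold, 14), (DEN, 25, blue, 34), (DEN, 25, gold, 14), (DEN, 26, blue, 34), (DEN, 26, gold, 14), (DEN, 9, blue, 34), (DEN, 9, gold, 14)}
Projecting to color, qty, city: {(blue, 24, DEN), (blue, 25, DEN), (blue, 26, DEN), (blue, 9, DEN), (gold, 24, DEN), (gold, 25, DEN), (gold, 26, DEN), (gold, 9, DEN)}
σ[qty = 21]: keep tuples satisfying qty = 21 → {(grey, 21, MIA)}
Taking the difference: {(blue, 24, DEN), (blue, 25, DEN), (blue, 26, DEN), (blue, 9, DEN), (gold, 24, DEN), (gold, 25, DEN), (gold, 26, DEN), (gold, 9, DEN)}
Projecting to city, qty (4 duplicate(s) eliminated): {(DEN, 24), (DEN, 25), (DEN, 26), (DEN, 9)}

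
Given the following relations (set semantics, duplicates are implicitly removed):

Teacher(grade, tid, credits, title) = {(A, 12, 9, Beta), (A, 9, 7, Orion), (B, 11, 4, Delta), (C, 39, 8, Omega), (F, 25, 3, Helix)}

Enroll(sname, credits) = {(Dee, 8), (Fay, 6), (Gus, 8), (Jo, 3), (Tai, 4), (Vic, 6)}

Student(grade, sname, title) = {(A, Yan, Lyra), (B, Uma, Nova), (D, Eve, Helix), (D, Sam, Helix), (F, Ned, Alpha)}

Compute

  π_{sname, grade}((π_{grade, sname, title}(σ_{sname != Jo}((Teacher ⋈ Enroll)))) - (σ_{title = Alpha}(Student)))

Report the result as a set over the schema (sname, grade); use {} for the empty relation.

{(Dee, C), (Gus, C), (Tai, B)}

Natural join on credits: {(B, 11, 4, Delta, Tai), (C, 39, 8, Omega, Dee), (C, 39, 8, Omega, Gus), (F, 25, 3, Helix, Jo)}
Apply σ_{sname != Jo}; surviving tuples: {(B, 11, 4, Delta, Tai), (C, 39, 8, Omega, Dee), (C, 39, 8, Omega, Gus)}
Keep only column(s) grade, sname, title: {(B, Tai, Delta), (C, Dee, Omega), (C, Gus, Omega)}
Apply σ_{title = Alpha}; surviving tuples: {(F, Ned, Alpha)}
Set difference of the two operands is {(B, Tai, Delta), (C, Dee, Omega), (C, Gus, Omega)}.
Keep only column(s) sname, grade: {(Dee, C), (Gus, C), (Tai, B)}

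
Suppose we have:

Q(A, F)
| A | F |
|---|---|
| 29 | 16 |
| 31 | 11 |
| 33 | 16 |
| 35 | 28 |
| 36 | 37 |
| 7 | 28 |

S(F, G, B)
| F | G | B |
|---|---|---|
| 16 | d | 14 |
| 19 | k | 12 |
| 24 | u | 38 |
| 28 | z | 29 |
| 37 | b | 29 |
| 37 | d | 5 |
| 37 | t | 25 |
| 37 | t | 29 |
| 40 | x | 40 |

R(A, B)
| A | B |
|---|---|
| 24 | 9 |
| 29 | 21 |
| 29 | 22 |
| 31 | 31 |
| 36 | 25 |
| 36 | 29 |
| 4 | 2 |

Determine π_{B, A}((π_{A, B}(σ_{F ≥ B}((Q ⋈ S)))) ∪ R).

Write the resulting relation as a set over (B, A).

Natural join on F: {(29, 16, d, 14), (33, 16, d, 14), (35, 28, z, 29), (36, 37, b, 29), (36, 37, d, 5), (36, 37, t, 25), (36, 37, t, 29), (7, 28, z, 29)}
Selection F ≥ B: {(29, 16, d, 14), (33, 16, d, 14), (36, 37, b, 29), (36, 37, d, 5), (36, 37, t, 25), (36, 37, t, 29)}
Keep only column(s) A, B (1 duplicate(s) eliminated): {(29, 14), (33, 14), (36, 25), (36, 29), (36, 5)}
Taking the union: {(24, 9), (29, 14), (29, 21), (29, 22), (31, 31), (33, 14), (36, 25), (36, 29), (36, 5), (4, 2)}
Keep only column(s) B, A: {(14, 29), (14, 33), (2, 4), (21, 29), (22, 29), (25, 36), (29, 36), (31, 31), (5, 36), (9, 24)}

{(14, 29), (14, 33), (2, 4), (21, 29), (22, 29), (25, 36), (29, 36), (31, 31), (5, 36), (9, 24)}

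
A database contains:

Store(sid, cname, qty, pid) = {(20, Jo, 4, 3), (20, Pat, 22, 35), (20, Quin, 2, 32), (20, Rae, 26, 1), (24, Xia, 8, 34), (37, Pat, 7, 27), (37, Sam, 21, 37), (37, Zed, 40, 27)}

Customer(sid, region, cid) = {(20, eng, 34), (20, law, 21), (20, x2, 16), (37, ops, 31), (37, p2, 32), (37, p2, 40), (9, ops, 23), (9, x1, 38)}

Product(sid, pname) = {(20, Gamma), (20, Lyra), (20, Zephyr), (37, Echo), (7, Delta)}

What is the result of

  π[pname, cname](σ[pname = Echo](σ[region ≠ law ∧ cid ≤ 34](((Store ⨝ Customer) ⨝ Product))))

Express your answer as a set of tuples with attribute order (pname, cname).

Joining Store and Customer on sid yields {(20, Jo, 4, 3, eng, 34), (20, Jo, 4, 3, law, 21), (20, Jo, 4, 3, x2, 16), (20, Pat, 22, 35, eng, 34), (20, Pat, 22, 35, law, 21), (20, Pat, 22, 35, x2, 16), (20, Quin, 2, 32, eng, 34), (20, Quin, 2, 32, law, 21), (20, Quin, 2, 32, x2, 16), (20, Rae, 26, 1, eng, 34), (20, Rae, 26, 1, law, 21), (20, Rae, 26, 1, x2, 16), (37, Pat, 7, 27, ops, 31), (37, Pat, 7, 27, p2, 32), (37, Pat, 7, 27, p2, 40), (37, Sam, 21, 37, ops, 31), (37, Sam, 21, 37, p2, 32), (37, Sam, 21, 37, p2, 40), (37, Zed, 40, 27, ops, 31), (37, Zed, 40, 27, p2, 32), (37, Zed, 40, 27, p2, 40)}.
Joining (Store ⨝ Customer) and Product on sid yields {(20, Jo, 4, 3, eng, 34, Gamma), (20, Jo, 4, 3, eng, 34, Lyra), (20, Jo, 4, 3, eng, 34, Zephyr), (20, Jo, 4, 3, law, 21, Gamma), (20, Jo, 4, 3, law, 21, Lyra), (20, Jo, 4, 3, law, 21, Zephyr), (20, Jo, 4, 3, x2, 16, Gamma), (20, Jo, 4, 3, x2, 16, Lyra), (20, Jo, 4, 3, x2, 16, Zephyr), (20, Pat, 22, 35, eng, 34, Gamma), (20, Pat, 22, 35, eng, 34, Lyra), (20, Pat, 22, 35, eng, 34, Zephyr), (20, Pat, 22, 35, law, 21, Gamma), (20, Pat, 22, 35, law, 21, Lyra), (20, Pat, 22, 35, law, 21, Zephyr), (20, Pat, 22, 35, x2, 16, Gamma), (20, Pat, 22, 35, x2, 16, Lyra), (20, Pat, 22, 35, x2, 16, Zephyr), (20, Quin, 2, 32, eng, 34, Gamma), (20, Quin, 2, 32, eng, 34, Lyra), (20, Quin, 2, 32, eng, 34, Zephyr), (20, Quin, 2, 32, law, 21, Gamma), (20, Quin, 2, 32, law, 21, Lyra), (20, Quin, 2, 32, law, 21, Zephyr), (20, Quin, 2, 32, x2, 16, Gamma), (20, Quin, 2, 32, x2, 16, Lyra), (20, Quin, 2, 32, x2, 16, Zephyr), (20, Rae, 26, 1, eng, 34, Gamma), (20, Rae, 26, 1, eng, 34, Lyra), (20, Rae, 26, 1, eng, 34, Zephyr), (20, Rae, 26, 1, law, 21, Gamma), (20, Rae, 26, 1, law, 21, Lyra), (20, Rae, 26, 1, law, 21, Zephyr), (20, Rae, 26, 1, x2, 16, Gamma), (20, Rae, 26, 1, x2, 16, Lyra), (20, Rae, 26, 1, x2, 16, Zephyr), (37, Pat, 7, 27, ops, 31, Echo), (37, Pat, 7, 27, p2, 32, Echo), (37, Pat, 7, 27, p2, 40, Echo), (37, Sam, 21, 37, ops, 31, Echo), (37, Sam, 21, 37, p2, 32, Echo), (37, Sam, 21, 37, p2, 40, Echo), (37, Zed, 40, 27, ops, 31, Echo), (37, Zed, 40, 27, p2, 32, Echo), (37, Zed, 40, 27, p2, 40, Echo)}.
Selection region ≠ law ∧ cid ≤ 34: {(20, Jo, 4, 3, eng, 34, Gamma), (20, Jo, 4, 3, eng, 34, Lyra), (20, Jo, 4, 3, eng, 34, Zephyr), (20, Jo, 4, 3, x2, 16, Gamma), (20, Jo, 4, 3, x2, 16, Lyra), (20, Jo, 4, 3, x2, 16, Zephyr), (20, Pat, 22, 35, eng, 34, Gamma), (20, Pat, 22, 35, eng, 34, Lyra), (20, Pat, 22, 35, eng, 34, Zephyr), (20, Pat, 22, 35, x2, 16, Gamma), (20, Pat, 22, 35, x2, 16, Lyra), (20, Pat, 22, 35, x2, 16, Zephyr), (20, Quin, 2, 32, eng, 34, Gamma), (20, Quin, 2, 32, eng, 34, Lyra), (20, Quin, 2, 32, eng, 34, Zephyr), (20, Quin, 2, 32, x2, 16, Gamma), (20, Quin, 2, 32, x2, 16, Lyra), (20, Quin, 2, 32, x2, 16, Zephyr), (20, Rae, 26, 1, eng, 34, Gamma), (20, Rae, 26, 1, eng, 34, Lyra), (20, Rae, 26, 1, eng, 34, Zephyr), (20, Rae, 26, 1, x2, 16, Gamma), (20, Rae, 26, 1, x2, 16, Lyra), (20, Rae, 26, 1, x2, 16, Zephyr), (37, Pat, 7, 27, ops, 31, Echo), (37, Pat, 7, 27, p2, 32, Echo), (37, Sam, 21, 37, ops, 31, Echo), (37, Sam, 21, 37, p2, 32, Echo), (37, Zed, 40, 27, ops, 31, Echo), (37, Zed, 40, 27, p2, 32, Echo)}
Selection pname = Echo: {(37, Pat, 7, 27, ops, 31, Echo), (37, Pat, 7, 27, p2, 32, Echo), (37, Sam, 21, 37, ops, 31, Echo), (37, Sam, 21, 37, p2, 32, Echo), (37, Zed, 40, 27, ops, 31, Echo), (37, Zed, 40, 27, p2, 32, Echo)}
Keep only column(s) pname, cname (3 duplicate(s) eliminated): {(Echo, Pat), (Echo, Sam), (Echo, Zed)}

{(Echo, Pat), (Echo, Sam), (Echo, Zed)}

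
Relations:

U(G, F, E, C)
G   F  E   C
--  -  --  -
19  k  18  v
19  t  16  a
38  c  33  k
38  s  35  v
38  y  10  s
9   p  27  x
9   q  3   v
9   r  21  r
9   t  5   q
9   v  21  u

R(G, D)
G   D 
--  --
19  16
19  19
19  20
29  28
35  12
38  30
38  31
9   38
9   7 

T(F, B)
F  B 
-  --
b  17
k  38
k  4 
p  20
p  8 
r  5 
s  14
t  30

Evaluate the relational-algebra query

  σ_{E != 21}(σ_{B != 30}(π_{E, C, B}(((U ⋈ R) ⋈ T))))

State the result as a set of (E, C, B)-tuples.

U ⋈ R (natural join on G): {(19, k, 18, v, 16), (19, k, 18, v, 19), (19, k, 18, v, 20), (19, t, 16, a, 16), (19, t, 16, a, 19), (19, t, 16, a, 20), (38, c, 33, k, 30), (38, c, 33, k, 31), (38, s, 35, v, 30), (38, s, 35, v, 31), (38, y, 10, s, 30), (38, y, 10, s, 31), (9, p, 27, x, 38), (9, p, 27, x, 7), (9, q, 3, v, 38), (9, q, 3, v, 7), (9, r, 21, r, 38), (9, r, 21, r, 7), (9, t, 5, q, 38), (9, t, 5, q, 7), (9, v, 21, u, 38), (9, v, 21, u, 7)}
(U ⋈ R) ⋈ T (natural join on F): {(19, k, 18, v, 16, 38), (19, k, 18, v, 16, 4), (19, k, 18, v, 19, 38), (19, k, 18, v, 19, 4), (19, k, 18, v, 20, 38), (19, k, 18, v, 20, 4), (19, t, 16, a, 16, 30), (19, t, 16, a, 19, 30), (19, t, 16, a, 20, 30), (38, s, 35, v, 30, 14), (38, s, 35, v, 31, 14), (9, p, 27, x, 38, 20), (9, p, 27, x, 38, 8), (9, p, 27, x, 7, 20), (9, p, 27, x, 7, 8), (9, r, 21, r, 38, 5), (9, r, 21, r, 7, 5), (9, t, 5, q, 38, 30), (9, t, 5, q, 7, 30)}
Projecting to E, C, B (11 duplicate(s) eliminated): {(16, a, 30), (18, v, 38), (18, v, 4), (21, r, 5), (27, x, 20), (27, x, 8), (35, v, 14), (5, q, 30)}
Selection B != 30: {(18, v, 38), (18, v, 4), (21, r, 5), (27, x, 20), (27, x, 8), (35, v, 14)}
Selection E != 21: {(18, v, 38), (18, v, 4), (27, x, 20), (27, x, 8), (35, v, 14)}

{(18, v, 38), (18, v, 4), (27, x, 20), (27, x, 8), (35, v, 14)}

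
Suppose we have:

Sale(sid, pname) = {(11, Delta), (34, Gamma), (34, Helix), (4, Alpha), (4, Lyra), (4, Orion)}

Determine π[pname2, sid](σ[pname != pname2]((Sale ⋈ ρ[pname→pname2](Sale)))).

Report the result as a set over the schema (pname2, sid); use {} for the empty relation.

ρ[pname→pname2]: schema becomes (sid, pname2); tuples unchanged.
Sale ⋈ ρ[pname→pname2](Sale) (natural join on sid): {(11, Delta, Delta), (34, Gamma, Gamma), (34, Gamma, Helix), (34, Helix, Gamma), (34, Helix, Helix), (4, Alpha, Alpha), (4, Alpha, Lyra), (4, Alpha, Orion), (4, Lyra, Alpha), (4, Lyra, Lyra), (4, Lyra, Orion), (4, Orion, Alpha), (4, Orion, Lyra), (4, Orion, Orion)}
Apply σ_{pname != pname2}; surviving tuples: {(34, Gamma, Helix), (34, Helix, Gamma), (4, Alpha, Lyra), (4, Alpha, Orion), (4, Lyra, Alpha), (4, Lyra, Orion), (4, Orion, Alpha), (4, Orion, Lyra)}
π[pname2, sid]: project onto (pname2, sid) (3 duplicate(s) eliminated) → {(Alpha, 4), (Gamma, 34), (Helix, 34), (Lyra, 4), (Orion, 4)}

{(Alpha, 4), (Gamma, 34), (Helix, 34), (Lyra, 4), (Orion, 4)}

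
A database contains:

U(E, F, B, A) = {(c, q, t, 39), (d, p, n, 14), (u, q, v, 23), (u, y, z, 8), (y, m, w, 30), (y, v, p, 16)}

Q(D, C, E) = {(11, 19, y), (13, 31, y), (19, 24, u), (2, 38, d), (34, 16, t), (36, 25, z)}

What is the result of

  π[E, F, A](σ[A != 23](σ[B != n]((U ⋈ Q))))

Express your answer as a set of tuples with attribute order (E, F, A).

{(u, y, 8), (y, m, 30), (y, v, 16)}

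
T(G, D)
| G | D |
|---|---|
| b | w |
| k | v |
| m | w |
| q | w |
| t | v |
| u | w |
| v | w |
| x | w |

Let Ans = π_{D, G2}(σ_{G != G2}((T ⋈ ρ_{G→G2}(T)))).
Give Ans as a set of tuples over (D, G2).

ρ[G→G2]: schema becomes (G2, D); tuples unchanged.
Joining T and ρ_{G→G2}(T) on D yields {(b, w, b), (b, w, m), (b, w, q), (b, w, u), (b, w, v), (b, w, x), (k, v, k), (k, v, t), (m, w, b), (m, w, m), (m, w, q), (m, w, u), (m, w, v), (m, w, x), (q, w, b), (q, w, m), (q, w, q), (q, w, u), (q, w, v), (q, w, x), (t, v, k), (t, v, t), (u, w, b), (u, w, m), (u, w, q), (u, w, u), (u, w, v), (u, w, x), (v, w, b), (v, w, m), (v, w, q), (v, w, u), (v, w, v), (v, w, x), (x, w, b), (x, w, m), (x, w, q), (x, w, u), (x, w, v), (x, w, x)}.
Selection G != G2: {(b, w, m), (b, w, q), (b, w, u), (b, w, v), (b, w, x), (k, v, t), (m, w, b), (m, w, q), (m, w, u), (m, w, v), (m, w, x), (q, w, b), (q, w, m), (q, w, u), (q, w, v), (q, w, x), (t, v, k), (u, w, b), (u, w, m), (u, w, q), (u, w, v), (u, w, x), (v, w, b), (v, w, m), (v, w, q), (v, w, u), (v, w, x), (x, w, b), (x, w, m), (x, w, q), (x, w, u), (x, w, v)}
Projecting to D, G2 (24 duplicate(s) eliminated): {(v, k), (v, t), (w, b), (w, m), (w, q), (w, u), (w, v), (w, x)}

{(v, k), (v, t), (w, b), (w, m), (w, q), (w, u), (w, v), (w, x)}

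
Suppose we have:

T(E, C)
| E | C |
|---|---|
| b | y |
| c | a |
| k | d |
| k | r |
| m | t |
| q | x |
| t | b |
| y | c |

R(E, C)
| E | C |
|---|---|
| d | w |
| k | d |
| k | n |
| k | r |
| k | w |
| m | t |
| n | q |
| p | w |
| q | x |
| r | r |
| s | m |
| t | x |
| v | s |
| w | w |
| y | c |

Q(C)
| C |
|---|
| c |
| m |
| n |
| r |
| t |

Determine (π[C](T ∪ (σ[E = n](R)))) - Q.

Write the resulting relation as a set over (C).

Apply σ_{E = n}; surviving tuples: {(n, q)}
Union: {(b, y), (c, a), (k, d), (k, r), (m, t), (q, x), (t, b), (y, c)} with {(n, q)} → {(b, y), (c, a), (k, d), (k, r), (m, t), (n, q), (q, x), (t, b), (y, c)}
Projecting to C: {a, b, c, d, q, r, t, x, y}
Difference: {a, b, c, d, q, r, t, x, y} with {c, m, n, r, t} → {a, b, d, q, x, y}

{a, b, d, q, x, y}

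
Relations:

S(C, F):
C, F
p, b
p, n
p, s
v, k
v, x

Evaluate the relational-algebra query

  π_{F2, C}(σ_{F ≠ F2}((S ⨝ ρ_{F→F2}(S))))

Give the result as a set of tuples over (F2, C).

{(b, p), (k, v), (n, p), (s, p), (x, v)}

ρ[F→F2]: schema becomes (C, F2); tuples unchanged.
S ⋈ ρ_{F→F2}(S) (natural join on C): {(p, b, b), (p, b, n), (p, b, s), (p, n, b), (p, n, n), (p, n, s), (p, s, b), (p, s, n), (p, s, s), (v, k, k), (v, k, x), (v, x, k), (v, x, x)}
Selection F ≠ F2: {(p, b, n), (p, b, s), (p, n, b), (p, n, s), (p, s, b), (p, s, n), (v, k, x), (v, x, k)}
Projecting to F2, C (3 duplicate(s) eliminated): {(b, p), (k, v), (n, p), (s, p), (x, v)}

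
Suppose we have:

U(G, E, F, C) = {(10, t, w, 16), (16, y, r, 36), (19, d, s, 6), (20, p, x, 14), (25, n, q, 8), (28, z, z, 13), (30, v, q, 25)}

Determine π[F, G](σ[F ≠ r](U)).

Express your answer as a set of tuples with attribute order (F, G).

{(q, 25), (q, 30), (s, 19), (w, 10), (x, 20), (z, 28)}

Apply σ_{F ≠ r}; surviving tuples: {(10, t, w, 16), (19, d, s, 6), (20, p, x, 14), (25, n, q, 8), (28, z, z, 13), (30, v, q, 25)}
π_{F, G} gives {(q, 25), (q, 30), (s, 19), (w, 10), (x, 20), (z, 28)}.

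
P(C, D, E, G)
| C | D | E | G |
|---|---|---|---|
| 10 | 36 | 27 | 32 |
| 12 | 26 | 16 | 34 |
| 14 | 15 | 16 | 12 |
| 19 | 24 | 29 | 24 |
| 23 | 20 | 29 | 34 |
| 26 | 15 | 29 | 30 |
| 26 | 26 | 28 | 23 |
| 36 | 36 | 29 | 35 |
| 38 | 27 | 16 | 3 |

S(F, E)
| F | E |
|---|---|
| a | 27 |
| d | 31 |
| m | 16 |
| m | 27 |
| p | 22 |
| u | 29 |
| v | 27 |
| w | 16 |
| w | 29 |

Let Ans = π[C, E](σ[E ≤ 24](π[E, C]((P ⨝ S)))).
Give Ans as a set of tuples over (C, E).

Joining P and S on E yields {(10, 36, 27, 32, a), (10, 36, 27, 32, m), (10, 36, 27, 32, v), (12, 26, 16, 34, m), (12, 26, 16, 34, w), (14, 15, 16, 12, m), (14, 15, 16, 12, w), (19, 24, 29, 24, u), (19, 24, 29, 24, w), (23, 20, 29, 34, u), (23, 20, 29, 34, w), (26, 15, 29, 30, u), (26, 15, 29, 30, w), (36, 36, 29, 35, u), (36, 36, 29, 35, w), (38, 27, 16, 3, m), (38, 27, 16, 3, w)}.
Projecting to E, C (9 duplicate(s) eliminated): {(16, 12), (16, 14), (16, 38), (27, 10), (29, 19), (29, 23), (29, 26), (29, 36)}
Filtering on E ≤ 24 leaves {(16, 12), (16, 14), (16, 38)}.
Projecting to C, E: {(12, 16), (14, 16), (38, 16)}

{(12, 16), (14, 16), (38, 16)}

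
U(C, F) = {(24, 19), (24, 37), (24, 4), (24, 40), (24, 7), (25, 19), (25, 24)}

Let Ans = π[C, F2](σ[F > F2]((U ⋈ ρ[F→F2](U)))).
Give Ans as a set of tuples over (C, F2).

ρ[F→F2]: schema becomes (C, F2); tuples unchanged.
Joining U and ρ[F→F2](U) on C yields {(24, 19, 19), (24, 19, 37), (24, 19, 4), (24, 19, 40), (24, 19, 7), (24, 37, 19), (24, 37, 37), (24, 37, 4), (24, 37, 40), (24, 37, 7), (24, 4, 19), (24, 4, 37), (24, 4, 4), (24, 4, 40), (24, 4, 7), (24, 40, 19), (24, 40, 37), (24, 40, 4), (24, 40, 40), (24, 40, 7), (24, 7, 19), (24, 7, 37), (24, 7, 4), (24, 7, 40), (24, 7, 7), (25, 19, 19), (25, 19, 24), (25, 24, 19), (25, 24, 24)}.
Selection F > F2: {(24, 19, 4), (24, 19, 7), (24, 37, 19), (24, 37, 4), (24, 37, 7), (24, 40, 19), (24, 40, 37), (24, 40, 4), (24, 40, 7), (24, 7, 4), (25, 24, 19)}
Projecting to C, F2 (6 duplicate(s) eliminated): {(24, 19), (24, 37), (24, 4), (24, 7), (25, 19)}

{(24, 19), (24, 37), (24, 4), (24, 7), (25, 19)}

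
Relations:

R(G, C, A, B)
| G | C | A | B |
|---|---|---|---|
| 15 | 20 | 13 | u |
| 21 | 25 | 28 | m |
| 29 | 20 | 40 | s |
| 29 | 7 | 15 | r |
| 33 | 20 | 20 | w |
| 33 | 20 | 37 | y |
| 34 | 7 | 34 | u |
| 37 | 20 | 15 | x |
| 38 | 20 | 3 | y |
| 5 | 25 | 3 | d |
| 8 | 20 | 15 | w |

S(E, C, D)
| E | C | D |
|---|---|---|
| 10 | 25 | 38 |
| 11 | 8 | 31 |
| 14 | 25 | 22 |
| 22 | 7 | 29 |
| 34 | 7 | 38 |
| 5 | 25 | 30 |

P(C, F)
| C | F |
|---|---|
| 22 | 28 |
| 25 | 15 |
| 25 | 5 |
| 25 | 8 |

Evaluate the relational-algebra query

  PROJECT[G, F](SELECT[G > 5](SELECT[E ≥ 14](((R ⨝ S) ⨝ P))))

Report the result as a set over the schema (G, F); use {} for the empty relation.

Joining R and S on C yields {(21, 25, 28, m, 10, 38), (21, 25, 28, m, 14, 22), (21, 25, 28, m, 5, 30), (29, 7, 15, r, 22, 29), (29, 7, 15, r, 34, 38), (34, 7, 34, u, 22, 29), (34, 7, 34, u, 34, 38), (5, 25, 3, d, 10, 38), (5, 25, 3, d, 14, 22), (5, 25, 3, d, 5, 30)}.
Joining (R ⨝ S) and P on C yields {(21, 25, 28, m, 10, 38, 15), (21, 25, 28, m, 10, 38, 5), (21, 25, 28, m, 10, 38, 8), (21, 25, 28, m, 14, 22, 15), (21, 25, 28, m, 14, 22, 5), (21, 25, 28, m, 14, 22, 8), (21, 25, 28, m, 5, 30, 15), (21, 25, 28, m, 5, 30, 5), (21, 25, 28, m, 5, 30, 8), (5, 25, 3, d, 10, 38, 15), (5, 25, 3, d, 10, 38, 5), (5, 25, 3, d, 10, 38, 8), (5, 25, 3, d, 14, 22, 15), (5, 25, 3, d, 14, 22, 5), (5, 25, 3, d, 14, 22, 8), (5, 25, 3, d, 5, 30, 15), (5, 25, 3, d, 5, 30, 5), (5, 25, 3, d, 5, 30, 8)}.
Selection E ≥ 14: {(21, 25, 28, m, 14, 22, 15), (21, 25, 28, m, 14, 22, 5), (21, 25, 28, m, 14, 22, 8), (5, 25, 3, d, 14, 22, 15), (5, 25, 3, d, 14, 22, 5), (5, 25, 3, d, 14, 22, 8)}
Selection G > 5: {(21, 25, 28, m, 14, 22, 15), (21, 25, 28, m, 14, 22, 5), (21, 25, 28, m, 14, 22, 8)}
Projecting to G, F: {(21, 15), (21, 5), (21, 8)}

{(21, 15), (21, 5), (21, 8)}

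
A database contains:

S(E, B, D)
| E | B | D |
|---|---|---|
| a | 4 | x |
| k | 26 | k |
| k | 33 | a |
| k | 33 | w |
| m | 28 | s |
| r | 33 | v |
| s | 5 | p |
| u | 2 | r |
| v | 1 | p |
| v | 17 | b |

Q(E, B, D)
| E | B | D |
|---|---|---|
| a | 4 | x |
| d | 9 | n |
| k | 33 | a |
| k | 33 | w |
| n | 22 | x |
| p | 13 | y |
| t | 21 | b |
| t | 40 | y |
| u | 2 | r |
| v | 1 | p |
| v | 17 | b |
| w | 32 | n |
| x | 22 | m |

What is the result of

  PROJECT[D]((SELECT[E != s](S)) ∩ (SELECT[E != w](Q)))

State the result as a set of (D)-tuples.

{a, b, p, r, w, x}

Apply σ_{E != s}; surviving tuples: {(a, 4, x), (k, 26, k), (k, 33, a), (k, 33, w), (m, 28, s), (r, 33, v), (u, 2, r), (v, 1, p), (v, 17, b)}
Apply σ_{E != w}; surviving tuples: {(a, 4, x), (d, 9, n), (k, 33, a), (k, 33, w), (n, 22, x), (p, 13, y), (t, 21, b), (t, 40, y), (u, 2, r), (v, 1, p), (v, 17, b), (x, 22, m)}
Intersection: {(a, 4, x), (k, 26, k), (k, 33, a), (k, 33, w), (m, 28, s), (r, 33, v), (u, 2, r), (v, 1, p), (v, 17, b)} with {(a, 4, x), (d, 9, n), (k, 33, a), (k, 33, w), (n, 22, x), (p, 13, y), (t, 21, b), (t, 40, y), (u, 2, r), (v, 1, p), (v, 17, b), (x, 22, m)} → {(a, 4, x), (k, 33, a), (k, 33, w), (u, 2, r), (v, 1, p), (v, 17, b)}
π[D]: project onto (D) → {a, b, p, r, w, x}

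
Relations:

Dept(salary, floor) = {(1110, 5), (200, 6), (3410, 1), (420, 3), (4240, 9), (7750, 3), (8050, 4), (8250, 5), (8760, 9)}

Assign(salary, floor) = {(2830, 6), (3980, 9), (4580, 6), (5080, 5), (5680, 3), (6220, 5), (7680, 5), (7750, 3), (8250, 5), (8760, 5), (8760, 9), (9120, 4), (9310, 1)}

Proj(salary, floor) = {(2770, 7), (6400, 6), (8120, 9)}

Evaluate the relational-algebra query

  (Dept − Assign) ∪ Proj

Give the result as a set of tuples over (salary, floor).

{(1110, 5), (200, 6), (2770, 7), (3410, 1), (420, 3), (4240, 9), (6400, 6), (8050, 4), (8120, 9)}

Taking the difference: {(1110, 5), (200, 6), (3410, 1), (420, 3), (4240, 9), (8050, 4)}
Taking the union: {(1110, 5), (200, 6), (2770, 7), (3410, 1), (420, 3), (4240, 9), (6400, 6), (8050, 4), (8120, 9)}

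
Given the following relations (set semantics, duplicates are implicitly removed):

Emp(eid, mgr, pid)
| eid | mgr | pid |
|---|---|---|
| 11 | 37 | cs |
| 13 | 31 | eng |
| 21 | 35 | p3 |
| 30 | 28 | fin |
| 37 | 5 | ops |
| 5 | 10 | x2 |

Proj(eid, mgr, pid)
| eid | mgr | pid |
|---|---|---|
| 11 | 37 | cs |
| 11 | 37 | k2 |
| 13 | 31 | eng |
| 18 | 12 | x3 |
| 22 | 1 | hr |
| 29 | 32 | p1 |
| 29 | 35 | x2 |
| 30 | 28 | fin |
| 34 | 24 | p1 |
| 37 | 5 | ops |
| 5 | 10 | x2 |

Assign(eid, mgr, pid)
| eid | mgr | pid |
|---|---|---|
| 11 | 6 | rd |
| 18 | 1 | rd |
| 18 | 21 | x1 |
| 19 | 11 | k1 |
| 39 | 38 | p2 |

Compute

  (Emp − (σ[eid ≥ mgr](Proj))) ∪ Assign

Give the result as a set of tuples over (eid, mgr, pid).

{(11, 37, cs), (11, 6, rd), (13, 31, eng), (18, 1, rd), (18, 21, x1), (19, 11, k1), (21, 35, p3), (39, 38, p2), (5, 10, x2)}

Selection eid ≥ mgr: {(18, 12, x3), (22, 1, hr), (30, 28, fin), (34, 24, p1), (37, 5, ops)}
Taking the difference: {(11, 37, cs), (13, 31, eng), (21, 35, p3), (5, 10, x2)}
Taking the union: {(11, 37, cs), (11, 6, rd), (13, 31, eng), (18, 1, rd), (18, 21, x1), (19, 11, k1), (21, 35, p3), (39, 38, p2), (5, 10, x2)}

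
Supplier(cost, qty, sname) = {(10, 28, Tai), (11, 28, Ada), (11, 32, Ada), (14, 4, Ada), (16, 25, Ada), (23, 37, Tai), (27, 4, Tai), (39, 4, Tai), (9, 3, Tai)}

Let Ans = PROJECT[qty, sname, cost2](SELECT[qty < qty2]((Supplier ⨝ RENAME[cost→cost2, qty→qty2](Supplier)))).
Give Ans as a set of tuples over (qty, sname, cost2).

{(25, Ada, 11), (28, Ada, 11), (28, Tai, 23), (3, Tai, 10), (3, Tai, 23), (3, Tai, 27), (3, Tai, 39), (4, Ada, 11), (4, Ada, 16), (4, Tai, 10), (4, Tai, 23)}

ρ[cost→cost2, qty→qty2]: schema becomes (cost2, qty2, sname); tuples unchanged.
Supplier ⋈ RENAME[cost→cost2, qty→qty2](Supplier) (natural join on sname): {(10, 28, Tai, 10, 28), (10, 28, Tai, 23, 37), (10, 28, Tai, 27, 4), (10, 28, Tai, 39, 4), (10, 28, Tai, 9, 3), (11, 28, Ada, 11, 28), (11, 28, Ada, 11, 32), (11, 28, Ada, 14, 4), (11, 28, Ada, 16, 25), (11, 32, Ada, 11, 28), (11, 32, Ada, 11, 32), (11, 32, Ada, 14, 4), (11, 32, Ada, 16, 25), (14, 4, Ada, 11, 28), (14, 4, Ada, 11, 32), (14, 4, Ada, 14, 4), (14, 4, Ada, 16, 25), (16, 25, Ada, 11, 28), (16, 25, Ada, 11, 32), (16, 25, Ada, 14, 4), (16, 25, Ada, 16, 25), (23, 37, Tai, 10, 28), (23, 37, Tai, 23, 37), (23, 37, Tai, 27, 4), (23, 37, Tai, 39, 4), (23, 37, Tai, 9, 3), (27, 4, Tai, 10, 28), (27, 4, Tai, 23, 37), (27, 4, Tai, 27, 4), (27, 4, Tai, 39, 4), (27, 4, Tai, 9, 3), (39, 4, Tai, 10, 28), (39, 4, Tai, 23, 37), (39, 4, Tai, 27, 4), (39, 4, Tai, 39, 4), (39, 4, Tai, 9, 3), (9, 3, Tai, 10, 28), (9, 3, Tai, 23, 37), (9, 3, Tai, 27, 4), (9, 3, Tai, 39, 4), (9, 3, Tai, 9, 3)}
Filtering on qty < qty2 leaves {(10, 28, Tai, 23, 37), (11, 28, Ada, 11, 32), (14, 4, Ada, 11, 28), (14, 4, Ada, 11, 32), (14, 4, Ada, 16, 25), (16, 25, Ada, 11, 28), (16, 25, Ada, 11, 32), (27, 4, Tai, 10, 28), (27, 4, Tai, 23, 37), (39, 4, Tai, 10, 28), (39, 4, Tai, 23, 37), (9, 3, Tai, 10, 28), (9, 3, Tai, 23, 37), (9, 3, Tai, 27, 4), (9, 3, Tai, 39, 4)}.
Projecting to qty, sname, cost2 (4 duplicate(s) eliminated): {(25, Ada, 11), (28, Ada, 11), (28, Tai, 23), (3, Tai, 10), (3, Tai, 23), (3, Tai, 27), (3, Tai, 39), (4, Ada, 11), (4, Ada, 16), (4, Tai, 10), (4, Tai, 23)}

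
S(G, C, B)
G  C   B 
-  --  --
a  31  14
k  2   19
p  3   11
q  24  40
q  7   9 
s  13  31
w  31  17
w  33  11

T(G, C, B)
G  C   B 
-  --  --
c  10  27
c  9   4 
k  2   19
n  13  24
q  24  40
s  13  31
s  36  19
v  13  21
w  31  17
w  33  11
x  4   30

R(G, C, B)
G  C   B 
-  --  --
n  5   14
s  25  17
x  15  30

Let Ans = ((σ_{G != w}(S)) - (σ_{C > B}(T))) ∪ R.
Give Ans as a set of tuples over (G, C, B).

Filtering on G != w leaves {(a, 31, 14), (k, 2, 19), (p, 3, 11), (q, 24, 40), (q, 7, 9), (s, 13, 31)}.
Filtering on C > B leaves {(c, 9, 4), (s, 36, 19), (w, 31, 17), (w, 33, 11)}.
Set difference of the two operands is {(a, 31, 14), (k, 2, 19), (p, 3, 11), (q, 24, 40), (q, 7, 9), (s, 13, 31)}.
Set union of the two operands is {(a, 31, 14), (k, 2, 19), (n, 5, 14), (p, 3, 11), (q, 24, 40), (q, 7, 9), (s, 13, 31), (s, 25, 17), (x, 15, 30)}.

{(a, 31, 14), (k, 2, 19), (n, 5, 14), (p, 3, 11), (q, 24, 40), (q, 7, 9), (s, 13, 31), (s, 25, 17), (x, 15, 30)}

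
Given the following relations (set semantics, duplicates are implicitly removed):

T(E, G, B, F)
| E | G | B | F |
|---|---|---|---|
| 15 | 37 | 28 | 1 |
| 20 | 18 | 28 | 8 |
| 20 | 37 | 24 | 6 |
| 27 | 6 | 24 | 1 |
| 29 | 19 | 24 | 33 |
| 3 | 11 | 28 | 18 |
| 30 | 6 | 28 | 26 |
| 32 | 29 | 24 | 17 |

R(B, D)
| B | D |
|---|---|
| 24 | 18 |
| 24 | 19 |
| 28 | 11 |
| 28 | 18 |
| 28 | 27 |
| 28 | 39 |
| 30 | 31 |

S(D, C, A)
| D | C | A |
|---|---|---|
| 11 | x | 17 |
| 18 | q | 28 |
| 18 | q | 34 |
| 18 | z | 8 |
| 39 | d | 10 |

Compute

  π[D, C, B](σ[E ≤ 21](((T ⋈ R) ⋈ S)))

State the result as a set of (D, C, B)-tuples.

{(11, x, 28), (18, q, 24), (18, q, 28), (18, z, 24), (18, z, 28), (39, d, 28)}

Natural join on B: {(15, 37, 28, 1, 11), (15, 37, 28, 1, 18), (15, 37, 28, 1, 27), (15, 37, 28, 1, 39), (20, 18, 28, 8, 11), (20, 18, 28, 8, 18), (20, 18, 28, 8, 27), (20, 18, 28, 8, 39), (20, 37, 24, 6, 18), (20, 37, 24, 6, 19), (27, 6, 24, 1, 18), (27, 6, 24, 1, 19), (29, 19, 24, 33, 18), (29, 19, 24, 33, 19), (3, 11, 28, 18, 11), (3, 11, 28, 18, 18), (3, 11, 28, 18, 27), (3, 11, 28, 18, 39), (30, 6, 28, 26, 11), (30, 6, 28, 26, 18), (30, 6, 28, 26, 27), (30, 6, 28, 26, 39), (32, 29, 24, 17, 18), (32, 29, 24, 17, 19)}
Natural join on D: {(15, 37, 28, 1, 11, x, 17), (15, 37, 28, 1, 18, q, 28), (15, 37, 28, 1, 18, q, 34), (15, 37, 28, 1, 18, z, 8), (15, 37, 28, 1, 39, d, 10), (20, 18, 28, 8, 11, x, 17), (20, 18, 28, 8, 18, q, 28), (20, 18, 28, 8, 18, q, 34), (20, 18, 28, 8, 18, z, 8), (20, 18, 28, 8, 39, d, 10), (20, 37, 24, 6, 18, q, 28), (20, 37, 24, 6, 18, q, 34), (20, 37, 24, 6, 18, z, 8), (27, 6, 24, 1, 18, q, 28), (27, 6, 24, 1, 18, q, 34), (27, 6, 24, 1, 18, z, 8), (29, 19, 24, 33, 18, q, 28), (29, 19, 24, 33, 18, q, 34), (29, 19, 24, 33, 18, z, 8), (3, 11, 28, 18, 11, x, 17), (3, 11, 28, 18, 18, q, 28), (3, 11, 28, 18, 18, q, 34), (3, 11, 28, 18, 18, z, 8), (3, 11, 28, 18, 39, d, 10), (30, 6, 28, 26, 11, x, 17), (30, 6, 28, 26, 18, q, 28), (30, 6, 28, 26, 18, q, 34), (30, 6, 28, 26, 18, z, 8), (30, 6, 28, 26, 39, d, 10), (32, 29, 24, 17, 18, q, 28), (32, 29, 24, 17, 18, q, 34), (32, 29, 24, 17, 18, z, 8)}
Selection E ≤ 21: {(15, 37, 28, 1, 11, x, 17), (15, 37, 28, 1, 18, q, 28), (15, 37, 28, 1, 18, q, 34), (15, 37, 28, 1, 18, z, 8), (15, 37, 28, 1, 39, d, 10), (20, 18, 28, 8, 11, x, 17), (20, 18, 28, 8, 18, q, 28), (20, 18, 28, 8, 18, q, 34), (20, 18, 28, 8, 18, z, 8), (20, 18, 28, 8, 39, d, 10), (20, 37, 24, 6, 18, q, 28), (20, 37, 24, 6, 18, q, 34), (20, 37, 24, 6, 18, z, 8), (3, 11, 28, 18, 11, x, 17), (3, 11, 28, 18, 18, q, 28), (3, 11, 28, 18, 18, q, 34), (3, 11, 28, 18, 18, z, 8), (3, 11, 28, 18, 39, d, 10)}
Keep only column(s) D, C, B (12 duplicate(s) eliminated): {(11, x, 28), (18, q, 24), (18, q, 28), (18, z, 24), (18, z, 28), (39, d, 28)}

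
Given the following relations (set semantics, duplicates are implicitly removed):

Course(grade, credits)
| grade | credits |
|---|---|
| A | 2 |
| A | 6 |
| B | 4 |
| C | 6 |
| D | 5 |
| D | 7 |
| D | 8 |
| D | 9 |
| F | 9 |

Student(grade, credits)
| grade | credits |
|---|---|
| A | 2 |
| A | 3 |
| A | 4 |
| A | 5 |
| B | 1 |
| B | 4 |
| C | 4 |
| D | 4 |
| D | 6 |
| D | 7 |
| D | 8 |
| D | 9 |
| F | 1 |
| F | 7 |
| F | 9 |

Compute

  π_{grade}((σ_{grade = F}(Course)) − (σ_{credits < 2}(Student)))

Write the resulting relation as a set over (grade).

{F}

Selection grade = F: {(F, 9)}
Selection credits < 2: {(B, 1), (F, 1)}
Set difference of the two operands is {(F, 9)}.
Projecting to grade: {F}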